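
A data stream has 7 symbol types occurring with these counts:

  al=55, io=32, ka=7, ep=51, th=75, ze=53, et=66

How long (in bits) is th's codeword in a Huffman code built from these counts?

2

Build the tree from the bottom:
ka(7) + io(32) → 39
39 + ep(51) → 90
ze(53) + al(55) → 108
et(66) + th(75) → 141
90 + 108 → 198
141 + 198 → 339
th's leaf is at depth 2, giving a 2-bit codeword.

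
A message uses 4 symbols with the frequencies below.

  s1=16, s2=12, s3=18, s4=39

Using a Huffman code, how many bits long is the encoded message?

159

Build the Huffman tree bottom-up:
combine s2(12), s1(16) → 28
combine s3(18), 28 → 46
combine s4(39), 46 → 85
Total encoded bits = sum of merged weights = 28 + 46 + 85 = 159.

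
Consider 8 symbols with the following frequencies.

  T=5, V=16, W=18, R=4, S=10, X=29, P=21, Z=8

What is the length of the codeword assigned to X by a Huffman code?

2

Huffman merges, smallest pair first:
merge R(4) and T(5): 9
merge Z(8) and 9: 17
merge S(10) and V(16): 26
merge 17 and W(18): 35
merge P(21) and 26: 47
merge X(29) and 35: 64
merge 47 and 64: 111
X's leaf is at depth 2, giving a 2-bit codeword.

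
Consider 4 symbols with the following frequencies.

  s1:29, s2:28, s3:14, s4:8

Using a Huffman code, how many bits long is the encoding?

151

Merge the two smallest weights repeatedly:
merge s4(8) and s3(14): 22
merge 22 and s2(28): 50
merge s1(29) and 50: 79
Each symbol's bit-cost is frequency × depth; summing gives 151 bits (equivalently 22 + 50 + 79).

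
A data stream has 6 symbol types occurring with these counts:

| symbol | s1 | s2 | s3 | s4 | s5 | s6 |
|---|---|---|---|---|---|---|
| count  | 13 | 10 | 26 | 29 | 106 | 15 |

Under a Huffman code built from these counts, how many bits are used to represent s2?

4

Build the tree from the bottom:
merge s2(10) and s1(13): 23
merge s6(15) and 23: 38
merge s3(26) and s4(29): 55
merge 38 and 55: 93
merge 93 and s5(106): 199
The subtree containing s2 is merged 4 times, so code length = 4.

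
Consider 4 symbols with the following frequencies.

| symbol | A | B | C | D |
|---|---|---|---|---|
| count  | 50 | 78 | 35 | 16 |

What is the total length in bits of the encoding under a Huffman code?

331

Merge the two smallest weights repeatedly:
merge D(16) and C(35): 51
merge A(50) and 51: 101
merge B(78) and 101: 179
Each symbol's bit-cost is frequency × depth; summing gives 331 bits (equivalently 51 + 101 + 179).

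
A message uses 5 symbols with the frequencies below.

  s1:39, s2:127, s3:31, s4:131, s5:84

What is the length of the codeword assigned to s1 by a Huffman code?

3

Huffman merges, smallest pair first:
s3(31) + s1(39) → 70
70 + s5(84) → 154
s2(127) + s4(131) → 258
154 + 258 → 412
s1's leaf is at depth 3, giving a 3-bit codeword.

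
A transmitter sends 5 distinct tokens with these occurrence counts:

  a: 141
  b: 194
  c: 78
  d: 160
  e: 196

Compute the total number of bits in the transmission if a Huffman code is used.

Greedily combine the two least-frequent nodes:
merge c(78) and a(141): 219
merge d(160) and b(194): 354
merge e(196) and 219: 415
merge 354 and 415: 769
The encoded length is the sum of every internal node's weight: 219 + 354 + 415 + 769 = 1757 bits.

1757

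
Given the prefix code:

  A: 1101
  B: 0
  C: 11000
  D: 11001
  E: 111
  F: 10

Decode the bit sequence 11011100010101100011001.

ACFFCD

Read left to right; each codeword is recognised as soon as it completes (prefix code):
  1101→A | 11000→C | 10→F | 10→F | 11000→C | 11001→D
Decoded message: ACFFCD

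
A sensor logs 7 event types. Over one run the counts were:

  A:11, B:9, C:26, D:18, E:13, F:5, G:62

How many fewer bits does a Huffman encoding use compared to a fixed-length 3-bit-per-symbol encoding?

86

Fixed-length: 3 bits × 144 symbols = 432 bits.
Huffman merges:
merge F(5) and B(9): 14
merge A(11) and E(13): 24
merge 14 and D(18): 32
merge 24 and C(26): 50
merge 32 and 50: 82
merge G(62) and 82: 144
Huffman total = 14 + 24 + 32 + 50 + 82 + 144 = 346 bits.
Saving = 432 − 346 = 86 bits.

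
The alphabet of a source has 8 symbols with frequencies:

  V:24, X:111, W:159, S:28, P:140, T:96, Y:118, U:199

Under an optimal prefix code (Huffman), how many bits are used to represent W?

Huffman merges, smallest pair first:
combine V(24), S(28) → 52
combine 52, T(96) → 148
combine X(111), Y(118) → 229
combine P(140), 148 → 288
combine W(159), U(199) → 358
combine 229, 288 → 517
combine 358, 517 → 875
The subtree containing W is merged 2 times, so code length = 2.

2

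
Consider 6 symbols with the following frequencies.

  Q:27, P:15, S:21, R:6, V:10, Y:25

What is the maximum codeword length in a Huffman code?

4

Merge the two lowest-weight nodes at each step:
combine R(6), V(10) → 16
combine P(15), 16 → 31
combine S(21), Y(25) → 46
combine Q(27), 31 → 58
combine 46, 58 → 104
Maximum depth reached is 4.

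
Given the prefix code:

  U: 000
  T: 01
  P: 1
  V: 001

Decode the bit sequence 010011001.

Read left to right; each codeword is recognised as soon as it completes (prefix code):
  01→T | 001→V | 1→P | 001→V
Decoded message: TVPV

TVPV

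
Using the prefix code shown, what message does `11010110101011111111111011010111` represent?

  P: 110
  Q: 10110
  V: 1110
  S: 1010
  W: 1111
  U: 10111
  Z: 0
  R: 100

Read left to right; each codeword is recognised as soon as it completes (prefix code):
  110→P | 10110→Q | 1010→S | 1111→W | 1111→W | 1110→V | 110→P | 10111→U
Decoded message: PQSWWVPU

PQSWWVPU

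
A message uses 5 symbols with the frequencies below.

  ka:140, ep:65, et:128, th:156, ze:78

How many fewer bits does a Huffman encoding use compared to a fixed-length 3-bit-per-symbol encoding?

424

Fixed-length: 3 bits × 567 symbols = 1701 bits.
Huffman merges:
ep(65) + ze(78) → 143
et(128) + ka(140) → 268
143 + th(156) → 299
268 + 299 → 567
Huffman total = 143 + 268 + 299 + 567 = 1277 bits.
Saving = 1701 − 1277 = 424 bits.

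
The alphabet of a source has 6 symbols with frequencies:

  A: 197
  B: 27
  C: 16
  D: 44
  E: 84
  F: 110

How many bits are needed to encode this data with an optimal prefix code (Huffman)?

1060

Merge the two smallest weights repeatedly:
combine C(16), B(27) → 43
combine 43, D(44) → 87
combine E(84), 87 → 171
combine F(110), 171 → 281
combine A(197), 281 → 478
Total encoded bits = sum of merged weights = 43 + 87 + 171 + 281 + 478 = 1060.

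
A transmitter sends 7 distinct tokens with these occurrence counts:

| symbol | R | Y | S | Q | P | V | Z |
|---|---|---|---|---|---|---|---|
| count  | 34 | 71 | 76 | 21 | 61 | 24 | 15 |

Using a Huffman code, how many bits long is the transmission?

Merge the two smallest weights repeatedly:
Z(15) + Q(21) → 36
V(24) + R(34) → 58
36 + 58 → 94
P(61) + Y(71) → 132
S(76) + 94 → 170
132 + 170 → 302
Each symbol's bit-cost is frequency × depth; summing gives 792 bits (equivalently 36 + 58 + 94 + 132 + 170 + 302).

792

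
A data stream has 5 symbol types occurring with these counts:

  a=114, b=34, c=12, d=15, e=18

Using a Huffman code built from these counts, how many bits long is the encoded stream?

Merge the two smallest weights repeatedly:
combine c(12), d(15) → 27
combine e(18), 27 → 45
combine b(34), 45 → 79
combine 79, a(114) → 193
Each symbol's bit-cost is frequency × depth; summing gives 344 bits (equivalently 27 + 45 + 79 + 193).

344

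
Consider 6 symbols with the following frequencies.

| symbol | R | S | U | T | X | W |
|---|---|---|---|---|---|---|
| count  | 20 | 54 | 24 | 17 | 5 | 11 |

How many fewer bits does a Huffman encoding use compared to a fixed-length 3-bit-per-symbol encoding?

92

Fixed-length: 3 bits × 131 symbols = 393 bits.
Huffman merges:
combine X(5), W(11) → 16
combine 16, T(17) → 33
combine R(20), U(24) → 44
combine 33, 44 → 77
combine S(54), 77 → 131
Huffman total = 16 + 33 + 44 + 77 + 131 = 301 bits.
Saving = 393 − 301 = 92 bits.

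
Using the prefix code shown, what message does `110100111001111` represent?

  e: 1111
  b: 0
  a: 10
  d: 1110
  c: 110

Read left to right; each codeword is recognised as soon as it completes (prefix code):
  110→c | 10→a | 0→b | 1110→d | 0→b | 1111→e
Decoded message: cabdbe

cabdbe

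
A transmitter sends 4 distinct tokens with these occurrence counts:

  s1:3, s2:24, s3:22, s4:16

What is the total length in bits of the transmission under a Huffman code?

Merge the two smallest weights repeatedly:
merge s1(3) and s4(16): 19
merge 19 and s3(22): 41
merge s2(24) and 41: 65
The encoded length is the sum of every internal node's weight: 19 + 41 + 65 = 125 bits.

125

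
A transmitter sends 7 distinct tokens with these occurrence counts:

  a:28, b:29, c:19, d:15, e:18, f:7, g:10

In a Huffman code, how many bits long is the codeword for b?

2

Build the tree from the bottom:
f(7) + g(10) → 17
d(15) + 17 → 32
e(18) + c(19) → 37
a(28) + b(29) → 57
32 + 37 → 69
57 + 69 → 126
b's leaf is at depth 2, giving a 2-bit codeword.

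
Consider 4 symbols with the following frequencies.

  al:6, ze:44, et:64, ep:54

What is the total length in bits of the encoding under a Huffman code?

322

Build the Huffman tree bottom-up:
merge al(6) and ze(44): 50
merge 50 and ep(54): 104
merge et(64) and 104: 168
The encoded length is the sum of every internal node's weight: 50 + 104 + 168 = 322 bits.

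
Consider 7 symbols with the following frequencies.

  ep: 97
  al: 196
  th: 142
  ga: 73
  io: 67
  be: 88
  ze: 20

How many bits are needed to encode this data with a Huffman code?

1798

Merge the two smallest weights repeatedly:
ze(20) + io(67) → 87
ga(73) + 87 → 160
be(88) + ep(97) → 185
th(142) + 160 → 302
185 + al(196) → 381
302 + 381 → 683
Total encoded bits = sum of merged weights = 87 + 160 + 185 + 302 + 381 + 683 = 1798.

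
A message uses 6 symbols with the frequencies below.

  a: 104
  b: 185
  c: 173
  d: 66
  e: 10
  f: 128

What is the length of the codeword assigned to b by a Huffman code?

Repeatedly merge the two smallest:
combine e(10), d(66) → 76
combine 76, a(104) → 180
combine f(128), c(173) → 301
combine 180, b(185) → 365
combine 301, 365 → 666
The subtree containing b is merged 2 times, so code length = 2.

2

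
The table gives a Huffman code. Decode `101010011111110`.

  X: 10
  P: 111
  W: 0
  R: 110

XXXWPPX

Read left to right; each codeword is recognised as soon as it completes (prefix code):
  10→X | 10→X | 10→X | 0→W | 111→P | 111→P | 10→X
Decoded message: XXXWPPX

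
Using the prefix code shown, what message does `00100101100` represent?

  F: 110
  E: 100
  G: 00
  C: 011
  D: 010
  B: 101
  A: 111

GEBE

Read left to right; each codeword is recognised as soon as it completes (prefix code):
  00→G | 100→E | 101→B | 100→E
Decoded message: GEBE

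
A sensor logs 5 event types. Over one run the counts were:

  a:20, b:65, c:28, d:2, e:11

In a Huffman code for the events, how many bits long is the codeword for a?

Repeatedly merge the two smallest:
d(2) + e(11) → 13
13 + a(20) → 33
c(28) + 33 → 61
61 + b(65) → 126
a's leaf is at depth 3, giving a 3-bit codeword.

3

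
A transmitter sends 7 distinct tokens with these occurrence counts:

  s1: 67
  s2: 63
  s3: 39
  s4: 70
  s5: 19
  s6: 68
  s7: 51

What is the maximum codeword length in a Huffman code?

Merge the two lowest-weight nodes at each step:
combine s5(19), s3(39) → 58
combine s7(51), 58 → 109
combine s2(63), s1(67) → 130
combine s6(68), s4(70) → 138
combine 109, 130 → 239
combine 138, 239 → 377
The rarest symbols sit at the bottom; the longest codeword is 4 bits.

4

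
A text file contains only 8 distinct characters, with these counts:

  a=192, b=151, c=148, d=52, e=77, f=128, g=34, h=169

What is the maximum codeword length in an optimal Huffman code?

5

Merge the two lowest-weight nodes at each step:
merge g(34) and d(52): 86
merge e(77) and 86: 163
merge f(128) and c(148): 276
merge b(151) and 163: 314
merge h(169) and a(192): 361
merge 276 and 314: 590
merge 361 and 590: 951
The first pair merged (g, d) ends up deepest, at depth 5.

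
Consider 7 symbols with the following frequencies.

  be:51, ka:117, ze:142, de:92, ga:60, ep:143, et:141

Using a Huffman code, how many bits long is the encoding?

Merge the two smallest weights repeatedly:
be(51) + ga(60) → 111
de(92) + 111 → 203
ka(117) + et(141) → 258
ze(142) + ep(143) → 285
203 + 258 → 461
285 + 461 → 746
The encoded length is the sum of every internal node's weight: 111 + 203 + 258 + 285 + 461 + 746 = 2064 bits.

2064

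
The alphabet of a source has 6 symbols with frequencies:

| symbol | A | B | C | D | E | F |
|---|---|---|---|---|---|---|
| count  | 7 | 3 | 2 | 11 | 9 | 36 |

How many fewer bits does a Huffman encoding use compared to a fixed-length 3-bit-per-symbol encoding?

Fixed-length: 3 bits × 68 symbols = 204 bits.
Huffman merges:
C(2) + B(3) → 5
5 + A(7) → 12
E(9) + D(11) → 20
12 + 20 → 32
32 + F(36) → 68
Huffman total = 5 + 12 + 20 + 32 + 68 = 137 bits.
Saving = 204 − 137 = 67 bits.

67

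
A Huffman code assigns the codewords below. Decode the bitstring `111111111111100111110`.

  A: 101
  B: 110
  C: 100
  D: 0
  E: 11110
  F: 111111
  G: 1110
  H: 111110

FFCH

Read left to right; each codeword is recognised as soon as it completes (prefix code):
  111111→F | 111111→F | 100→C | 111110→H
Decoded message: FFCH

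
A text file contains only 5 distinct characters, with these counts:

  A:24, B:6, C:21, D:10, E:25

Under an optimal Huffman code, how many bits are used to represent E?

Huffman merges, smallest pair first:
merge B(6) and D(10): 16
merge 16 and C(21): 37
merge A(24) and E(25): 49
merge 37 and 49: 86
The subtree containing E is merged 2 times, so code length = 2.

2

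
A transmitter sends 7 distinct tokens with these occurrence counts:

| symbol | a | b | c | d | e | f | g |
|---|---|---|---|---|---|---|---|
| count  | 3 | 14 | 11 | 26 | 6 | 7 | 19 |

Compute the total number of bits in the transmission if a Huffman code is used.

222

Build the Huffman tree bottom-up:
a(3) + e(6) → 9
f(7) + 9 → 16
c(11) + b(14) → 25
16 + g(19) → 35
25 + d(26) → 51
35 + 51 → 86
The encoded length is the sum of every internal node's weight: 9 + 16 + 25 + 35 + 51 + 86 = 222 bits.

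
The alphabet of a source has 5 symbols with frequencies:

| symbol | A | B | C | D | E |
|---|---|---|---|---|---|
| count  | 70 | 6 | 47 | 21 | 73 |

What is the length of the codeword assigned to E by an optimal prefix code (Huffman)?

Huffman merges, smallest pair first:
merge B(6) and D(21): 27
merge 27 and C(47): 74
merge A(70) and E(73): 143
merge 74 and 143: 217
The subtree containing E is merged 2 times, so code length = 2.

2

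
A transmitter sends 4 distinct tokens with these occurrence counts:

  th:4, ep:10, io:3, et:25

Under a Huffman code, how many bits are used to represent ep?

Build the tree from the bottom:
io(3) + th(4) → 7
7 + ep(10) → 17
17 + et(25) → 42
ep's leaf is at depth 2, giving a 2-bit codeword.

2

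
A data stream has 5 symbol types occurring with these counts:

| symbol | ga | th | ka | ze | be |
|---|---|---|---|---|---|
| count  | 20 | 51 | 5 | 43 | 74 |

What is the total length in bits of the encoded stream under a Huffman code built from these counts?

Merge the two smallest weights repeatedly:
combine ka(5), ga(20) → 25
combine 25, ze(43) → 68
combine th(51), 68 → 119
combine be(74), 119 → 193
The encoded length is the sum of every internal node's weight: 25 + 68 + 119 + 193 = 405 bits.

405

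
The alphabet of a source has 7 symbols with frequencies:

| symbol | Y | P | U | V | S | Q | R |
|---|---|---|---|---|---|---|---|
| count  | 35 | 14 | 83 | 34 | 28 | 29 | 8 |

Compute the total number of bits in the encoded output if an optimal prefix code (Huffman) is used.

597

Greedily combine the two least-frequent nodes:
R(8) + P(14) → 22
22 + S(28) → 50
Q(29) + V(34) → 63
Y(35) + 50 → 85
63 + U(83) → 146
85 + 146 → 231
Each symbol's bit-cost is frequency × depth; summing gives 597 bits (equivalently 22 + 50 + 63 + 85 + 146 + 231).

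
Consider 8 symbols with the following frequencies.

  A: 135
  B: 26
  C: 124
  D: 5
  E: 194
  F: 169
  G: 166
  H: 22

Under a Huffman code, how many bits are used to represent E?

Build the tree from the bottom:
combine D(5), H(22) → 27
combine B(26), 27 → 53
combine 53, C(124) → 177
combine A(135), G(166) → 301
combine F(169), 177 → 346
combine E(194), 301 → 495
combine 346, 495 → 841
The subtree containing E is merged 2 times, so code length = 2.

2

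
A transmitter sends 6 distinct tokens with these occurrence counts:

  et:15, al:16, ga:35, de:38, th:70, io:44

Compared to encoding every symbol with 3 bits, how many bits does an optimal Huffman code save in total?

Fixed-length: 3 bits × 218 symbols = 654 bits.
Huffman merges:
merge et(15) and al(16): 31
merge 31 and ga(35): 66
merge de(38) and io(44): 82
merge 66 and th(70): 136
merge 82 and 136: 218
Huffman total = 31 + 66 + 82 + 136 + 218 = 533 bits.
Saving = 654 − 533 = 121 bits.

121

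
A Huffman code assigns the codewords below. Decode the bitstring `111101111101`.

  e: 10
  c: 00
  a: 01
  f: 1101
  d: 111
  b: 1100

Read left to right; each codeword is recognised as soon as it completes (prefix code):
  111→d | 10→e | 111→d | 1101→f
Decoded message: dedf

dedf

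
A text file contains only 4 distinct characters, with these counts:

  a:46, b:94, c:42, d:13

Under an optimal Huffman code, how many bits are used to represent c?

3

Repeatedly merge the two smallest:
combine d(13), c(42) → 55
combine a(46), 55 → 101
combine b(94), 101 → 195
c's leaf is at depth 3, giving a 3-bit codeword.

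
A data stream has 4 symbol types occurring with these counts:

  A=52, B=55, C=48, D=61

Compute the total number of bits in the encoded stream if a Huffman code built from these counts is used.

Greedily combine the two least-frequent nodes:
combine C(48), A(52) → 100
combine B(55), D(61) → 116
combine 100, 116 → 216
Each symbol's bit-cost is frequency × depth; summing gives 432 bits (equivalently 100 + 116 + 216).

432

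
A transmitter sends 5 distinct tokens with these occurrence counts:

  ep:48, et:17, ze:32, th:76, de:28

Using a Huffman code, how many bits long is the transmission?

447

Greedily combine the two least-frequent nodes:
combine et(17), de(28) → 45
combine ze(32), 45 → 77
combine ep(48), th(76) → 124
combine 77, 124 → 201
Each symbol's bit-cost is frequency × depth; summing gives 447 bits (equivalently 45 + 77 + 124 + 201).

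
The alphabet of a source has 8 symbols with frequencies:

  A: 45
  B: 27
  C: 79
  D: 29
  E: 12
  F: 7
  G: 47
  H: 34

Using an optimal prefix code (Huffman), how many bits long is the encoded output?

779

Build the Huffman tree bottom-up:
combine F(7), E(12) → 19
combine 19, B(27) → 46
combine D(29), H(34) → 63
combine A(45), 46 → 91
combine G(47), 63 → 110
combine C(79), 91 → 170
combine 110, 170 → 280
Each symbol's bit-cost is frequency × depth; summing gives 779 bits (equivalently 19 + 46 + 63 + 91 + 110 + 170 + 280).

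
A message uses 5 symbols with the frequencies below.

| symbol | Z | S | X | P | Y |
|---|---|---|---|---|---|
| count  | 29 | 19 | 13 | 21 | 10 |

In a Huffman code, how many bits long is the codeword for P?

2

Build the tree from the bottom:
Y(10) + X(13) → 23
S(19) + P(21) → 40
23 + Z(29) → 52
40 + 52 → 92
P sits 2 levels below the root, so its codeword is 2 bits.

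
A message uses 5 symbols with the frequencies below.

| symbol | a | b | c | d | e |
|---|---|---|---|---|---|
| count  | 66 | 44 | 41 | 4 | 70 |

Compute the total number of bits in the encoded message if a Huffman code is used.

Merge the two smallest weights repeatedly:
merge d(4) and c(41): 45
merge b(44) and 45: 89
merge a(66) and e(70): 136
merge 89 and 136: 225
Total encoded bits = sum of merged weights = 45 + 89 + 136 + 225 = 495.

495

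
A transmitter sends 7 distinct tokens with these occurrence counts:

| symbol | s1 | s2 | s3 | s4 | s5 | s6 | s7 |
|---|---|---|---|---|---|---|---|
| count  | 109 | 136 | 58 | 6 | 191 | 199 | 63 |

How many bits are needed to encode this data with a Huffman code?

1951

Merge the two smallest weights repeatedly:
merge s4(6) and s3(58): 64
merge s7(63) and 64: 127
merge s1(109) and 127: 236
merge s2(136) and s5(191): 327
merge s6(199) and 236: 435
merge 327 and 435: 762
Each symbol's bit-cost is frequency × depth; summing gives 1951 bits (equivalently 64 + 127 + 236 + 327 + 435 + 762).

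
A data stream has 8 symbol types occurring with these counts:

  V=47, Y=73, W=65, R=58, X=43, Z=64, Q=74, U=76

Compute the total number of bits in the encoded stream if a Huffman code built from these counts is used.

1500

Greedily combine the two least-frequent nodes:
merge X(43) and V(47): 90
merge R(58) and Z(64): 122
merge W(65) and Y(73): 138
merge Q(74) and U(76): 150
merge 90 and 122: 212
merge 138 and 150: 288
merge 212 and 288: 500
Total encoded bits = sum of merged weights = 90 + 122 + 138 + 150 + 212 + 288 + 500 = 1500.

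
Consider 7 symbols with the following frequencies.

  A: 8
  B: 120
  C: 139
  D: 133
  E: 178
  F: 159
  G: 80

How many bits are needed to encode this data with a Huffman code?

Merge the two smallest weights repeatedly:
A(8) + G(80) → 88
88 + B(120) → 208
D(133) + C(139) → 272
F(159) + E(178) → 337
208 + 272 → 480
337 + 480 → 817
The encoded length is the sum of every internal node's weight: 88 + 208 + 272 + 337 + 480 + 817 = 2202 bits.

2202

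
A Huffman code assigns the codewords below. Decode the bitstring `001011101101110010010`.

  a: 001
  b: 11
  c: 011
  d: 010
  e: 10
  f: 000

Read left to right; each codeword is recognised as soon as it completes (prefix code):
  001→a | 011→c | 10→e | 11→b | 011→c | 10→e | 010→d | 010→d
Decoded message: acebcedd

acebcedd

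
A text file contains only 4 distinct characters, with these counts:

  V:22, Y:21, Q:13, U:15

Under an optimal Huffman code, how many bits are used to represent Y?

Repeatedly merge the two smallest:
Q(13) + U(15) → 28
Y(21) + V(22) → 43
28 + 43 → 71
Y's leaf is at depth 2, giving a 2-bit codeword.

2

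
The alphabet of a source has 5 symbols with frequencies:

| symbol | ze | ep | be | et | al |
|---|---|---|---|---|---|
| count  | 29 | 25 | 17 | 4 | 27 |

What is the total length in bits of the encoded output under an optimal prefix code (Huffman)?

Build the Huffman tree bottom-up:
combine et(4), be(17) → 21
combine 21, ep(25) → 46
combine al(27), ze(29) → 56
combine 46, 56 → 102
Each symbol's bit-cost is frequency × depth; summing gives 225 bits (equivalently 21 + 46 + 56 + 102).

225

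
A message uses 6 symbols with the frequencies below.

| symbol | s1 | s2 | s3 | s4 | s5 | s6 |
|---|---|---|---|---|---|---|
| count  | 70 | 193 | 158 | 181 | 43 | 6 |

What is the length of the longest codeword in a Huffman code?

Merge the two lowest-weight nodes at each step:
combine s6(6), s5(43) → 49
combine 49, s1(70) → 119
combine 119, s3(158) → 277
combine s4(181), s2(193) → 374
combine 277, 374 → 651
Maximum depth reached is 4.

4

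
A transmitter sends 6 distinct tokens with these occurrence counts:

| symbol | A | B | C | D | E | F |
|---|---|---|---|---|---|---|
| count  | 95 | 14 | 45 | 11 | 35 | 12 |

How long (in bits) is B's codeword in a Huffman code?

4

Repeatedly merge the two smallest:
merge D(11) and F(12): 23
merge B(14) and 23: 37
merge E(35) and 37: 72
merge C(45) and 72: 117
merge A(95) and 117: 212
B's leaf is at depth 4, giving a 4-bit codeword.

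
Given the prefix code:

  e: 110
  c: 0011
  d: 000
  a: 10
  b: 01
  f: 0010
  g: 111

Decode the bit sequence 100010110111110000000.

afegedd

Read left to right; each codeword is recognised as soon as it completes (prefix code):
  10→a | 0010→f | 110→e | 111→g | 110→e | 000→d | 000→d
Decoded message: afegedd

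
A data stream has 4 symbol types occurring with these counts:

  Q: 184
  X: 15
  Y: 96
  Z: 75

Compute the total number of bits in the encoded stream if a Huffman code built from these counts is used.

646

Greedily combine the two least-frequent nodes:
X(15) + Z(75) → 90
90 + Y(96) → 186
Q(184) + 186 → 370
The encoded length is the sum of every internal node's weight: 90 + 186 + 370 = 646 bits.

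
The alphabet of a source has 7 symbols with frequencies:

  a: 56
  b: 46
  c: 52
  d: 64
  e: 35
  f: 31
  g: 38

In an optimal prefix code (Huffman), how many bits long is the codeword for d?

2

Huffman merges, smallest pair first:
combine f(31), e(35) → 66
combine g(38), b(46) → 84
combine c(52), a(56) → 108
combine d(64), 66 → 130
combine 84, 108 → 192
combine 130, 192 → 322
d sits 2 levels below the root, so its codeword is 2 bits.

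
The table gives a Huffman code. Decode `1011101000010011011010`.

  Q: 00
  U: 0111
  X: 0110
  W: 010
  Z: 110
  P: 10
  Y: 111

PYWQWXZP

Read left to right; each codeword is recognised as soon as it completes (prefix code):
  10→P | 111→Y | 010→W | 00→Q | 010→W | 0110→X | 110→Z | 10→P
Decoded message: PYWQWXZP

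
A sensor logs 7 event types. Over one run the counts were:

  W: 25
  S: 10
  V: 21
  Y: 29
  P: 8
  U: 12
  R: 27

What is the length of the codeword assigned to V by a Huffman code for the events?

3

Build the tree from the bottom:
P(8) + S(10) → 18
U(12) + 18 → 30
V(21) + W(25) → 46
R(27) + Y(29) → 56
30 + 46 → 76
56 + 76 → 132
V sits 3 levels below the root, so its codeword is 3 bits.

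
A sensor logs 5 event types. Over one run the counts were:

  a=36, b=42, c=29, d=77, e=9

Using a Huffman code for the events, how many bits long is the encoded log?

421

Greedily combine the two least-frequent nodes:
merge e(9) and c(29): 38
merge a(36) and 38: 74
merge b(42) and 74: 116
merge d(77) and 116: 193
The encoded length is the sum of every internal node's weight: 38 + 74 + 116 + 193 = 421 bits.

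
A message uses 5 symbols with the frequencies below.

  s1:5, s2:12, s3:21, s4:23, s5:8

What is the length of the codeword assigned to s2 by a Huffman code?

Huffman merges, smallest pair first:
s1(5) + s5(8) → 13
s2(12) + 13 → 25
s3(21) + s4(23) → 44
25 + 44 → 69
s2 sits 2 levels below the root, so its codeword is 2 bits.

2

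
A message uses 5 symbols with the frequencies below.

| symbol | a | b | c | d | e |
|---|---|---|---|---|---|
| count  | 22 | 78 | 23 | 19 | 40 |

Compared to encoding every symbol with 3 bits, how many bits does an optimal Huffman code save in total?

156

Fixed-length: 3 bits × 182 symbols = 546 bits.
Huffman merges:
combine d(19), a(22) → 41
combine c(23), e(40) → 63
combine 41, 63 → 104
combine b(78), 104 → 182
Huffman total = 41 + 63 + 104 + 182 = 390 bits.
Saving = 546 − 390 = 156 bits.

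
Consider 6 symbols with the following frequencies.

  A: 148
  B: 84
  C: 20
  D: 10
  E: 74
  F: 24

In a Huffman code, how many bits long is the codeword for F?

Repeatedly merge the two smallest:
merge D(10) and C(20): 30
merge F(24) and 30: 54
merge 54 and E(74): 128
merge B(84) and 128: 212
merge A(148) and 212: 360
F sits 4 levels below the root, so its codeword is 4 bits.

4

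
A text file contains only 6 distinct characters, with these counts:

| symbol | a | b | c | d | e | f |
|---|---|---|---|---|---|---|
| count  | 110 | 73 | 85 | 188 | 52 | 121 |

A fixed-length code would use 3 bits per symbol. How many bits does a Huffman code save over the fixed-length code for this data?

309

Fixed-length: 3 bits × 629 symbols = 1887 bits.
Huffman merges:
combine e(52), b(73) → 125
combine c(85), a(110) → 195
combine f(121), 125 → 246
combine d(188), 195 → 383
combine 246, 383 → 629
Huffman total = 125 + 195 + 246 + 383 + 629 = 1578 bits.
Saving = 1887 − 1578 = 309 bits.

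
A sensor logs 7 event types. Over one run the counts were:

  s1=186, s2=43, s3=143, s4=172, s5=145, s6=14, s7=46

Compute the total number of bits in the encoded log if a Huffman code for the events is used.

1904

Build the Huffman tree bottom-up:
combine s6(14), s2(43) → 57
combine s7(46), 57 → 103
combine 103, s3(143) → 246
combine s5(145), s4(172) → 317
combine s1(186), 246 → 432
combine 317, 432 → 749
The encoded length is the sum of every internal node's weight: 57 + 103 + 246 + 317 + 432 + 749 = 1904 bits.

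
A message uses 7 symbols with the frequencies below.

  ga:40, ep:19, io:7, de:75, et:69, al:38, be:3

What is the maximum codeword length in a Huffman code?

5

Merge the two lowest-weight nodes at each step:
combine be(3), io(7) → 10
combine 10, ep(19) → 29
combine 29, al(38) → 67
combine ga(40), 67 → 107
combine et(69), de(75) → 144
combine 107, 144 → 251
The rarest symbols sit at the bottom; the longest codeword is 5 bits.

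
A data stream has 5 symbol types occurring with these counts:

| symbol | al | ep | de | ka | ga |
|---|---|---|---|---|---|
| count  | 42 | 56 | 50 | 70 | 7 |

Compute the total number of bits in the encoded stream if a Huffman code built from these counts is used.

Build the Huffman tree bottom-up:
merge ga(7) and al(42): 49
merge 49 and de(50): 99
merge ep(56) and ka(70): 126
merge 99 and 126: 225
Total encoded bits = sum of merged weights = 49 + 99 + 126 + 225 = 499.

499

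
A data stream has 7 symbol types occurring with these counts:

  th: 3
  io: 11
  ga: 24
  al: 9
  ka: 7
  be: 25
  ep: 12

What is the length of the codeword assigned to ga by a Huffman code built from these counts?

Huffman merges, smallest pair first:
merge th(3) and ka(7): 10
merge al(9) and 10: 19
merge io(11) and ep(12): 23
merge 19 and 23: 42
merge ga(24) and be(25): 49
merge 42 and 49: 91
ga sits 2 levels below the root, so its codeword is 2 bits.

2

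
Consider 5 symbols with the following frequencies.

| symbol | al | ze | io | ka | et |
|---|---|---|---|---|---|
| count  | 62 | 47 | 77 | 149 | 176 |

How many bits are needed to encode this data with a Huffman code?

1131

Merge the two smallest weights repeatedly:
merge ze(47) and al(62): 109
merge io(77) and 109: 186
merge ka(149) and et(176): 325
merge 186 and 325: 511
The encoded length is the sum of every internal node's weight: 109 + 186 + 325 + 511 = 1131 bits.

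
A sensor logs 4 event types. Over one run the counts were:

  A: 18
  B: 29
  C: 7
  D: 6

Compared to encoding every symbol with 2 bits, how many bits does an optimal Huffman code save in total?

16

Fixed-length: 2 bits × 60 symbols = 120 bits.
Huffman merges:
D(6) + C(7) → 13
13 + A(18) → 31
B(29) + 31 → 60
Huffman total = 13 + 31 + 60 = 104 bits.
Saving = 120 − 104 = 16 bits.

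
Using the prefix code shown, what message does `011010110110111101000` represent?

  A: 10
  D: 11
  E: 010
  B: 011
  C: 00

BEDBBDEC

Read left to right; each codeword is recognised as soon as it completes (prefix code):
  011→B | 010→E | 11→D | 011→B | 011→B | 11→D | 010→E | 00→C
Decoded message: BEDBBDEC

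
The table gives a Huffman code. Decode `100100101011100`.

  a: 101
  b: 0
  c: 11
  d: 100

ddabcd

Read left to right; each codeword is recognised as soon as it completes (prefix code):
  100→d | 100→d | 101→a | 0→b | 11→c | 100→d
Decoded message: ddabcd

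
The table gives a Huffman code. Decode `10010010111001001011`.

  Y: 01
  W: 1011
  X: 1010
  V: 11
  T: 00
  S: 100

Read left to right; each codeword is recognised as soon as it completes (prefix code):
  100→S | 100→S | 1011→W | 100→S | 100→S | 1011→W
Decoded message: SSWSSW

SSWSSW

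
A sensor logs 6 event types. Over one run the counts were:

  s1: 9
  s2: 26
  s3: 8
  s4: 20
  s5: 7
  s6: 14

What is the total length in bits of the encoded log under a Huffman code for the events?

206

Build the Huffman tree bottom-up:
combine s5(7), s3(8) → 15
combine s1(9), s6(14) → 23
combine 15, s4(20) → 35
combine 23, s2(26) → 49
combine 35, 49 → 84
The encoded length is the sum of every internal node's weight: 15 + 23 + 35 + 49 + 84 = 206 bits.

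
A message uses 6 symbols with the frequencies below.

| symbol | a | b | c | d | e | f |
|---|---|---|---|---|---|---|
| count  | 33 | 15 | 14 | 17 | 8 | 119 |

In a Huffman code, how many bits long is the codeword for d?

Huffman merges, smallest pair first:
e(8) + c(14) → 22
b(15) + d(17) → 32
22 + 32 → 54
a(33) + 54 → 87
87 + f(119) → 206
The subtree containing d is merged 4 times, so code length = 4.

4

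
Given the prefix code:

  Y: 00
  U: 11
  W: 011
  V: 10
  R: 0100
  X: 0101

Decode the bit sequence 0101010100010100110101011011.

XXYXYUXWW

Read left to right; each codeword is recognised as soon as it completes (prefix code):
  0101→X | 0101→X | 00→Y | 0101→X | 00→Y | 11→U | 0101→X | 011→W | 011→W
Decoded message: XXYXYUXWW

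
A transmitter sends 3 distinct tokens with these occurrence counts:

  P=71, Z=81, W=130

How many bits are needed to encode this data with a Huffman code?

Merge the two smallest weights repeatedly:
P(71) + Z(81) → 152
W(130) + 152 → 282
Each symbol's bit-cost is frequency × depth; summing gives 434 bits (equivalently 152 + 282).

434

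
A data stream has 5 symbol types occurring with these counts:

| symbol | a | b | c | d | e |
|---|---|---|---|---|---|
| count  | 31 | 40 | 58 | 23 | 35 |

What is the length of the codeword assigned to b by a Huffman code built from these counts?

2

Huffman merges, smallest pair first:
d(23) + a(31) → 54
e(35) + b(40) → 75
54 + c(58) → 112
75 + 112 → 187
b sits 2 levels below the root, so its codeword is 2 bits.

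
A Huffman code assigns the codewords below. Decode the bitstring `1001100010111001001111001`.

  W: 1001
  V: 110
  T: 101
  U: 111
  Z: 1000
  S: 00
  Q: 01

Read left to right; each codeword is recognised as soon as it completes (prefix code):
  1001→W | 1000→Z | 101→T | 110→V | 01→Q | 00→S | 111→U | 1001→W
Decoded message: WZTVQSUW

WZTVQSUW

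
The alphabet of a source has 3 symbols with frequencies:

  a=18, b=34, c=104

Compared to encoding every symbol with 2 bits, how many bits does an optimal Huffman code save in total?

104

Fixed-length: 2 bits × 156 symbols = 312 bits.
Huffman merges:
merge a(18) and b(34): 52
merge 52 and c(104): 156
Huffman total = 52 + 156 = 208 bits.
Saving = 312 − 208 = 104 bits.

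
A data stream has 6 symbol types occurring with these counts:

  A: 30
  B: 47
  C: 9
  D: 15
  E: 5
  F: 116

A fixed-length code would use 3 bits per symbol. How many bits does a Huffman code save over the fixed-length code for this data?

Fixed-length: 3 bits × 222 symbols = 666 bits.
Huffman merges:
combine E(5), C(9) → 14
combine 14, D(15) → 29
combine 29, A(30) → 59
combine B(47), 59 → 106
combine 106, F(116) → 222
Huffman total = 14 + 29 + 59 + 106 + 222 = 430 bits.
Saving = 666 − 430 = 236 bits.

236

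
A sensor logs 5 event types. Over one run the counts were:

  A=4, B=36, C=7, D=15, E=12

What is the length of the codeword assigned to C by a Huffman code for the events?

4

Huffman merges, smallest pair first:
combine A(4), C(7) → 11
combine 11, E(12) → 23
combine D(15), 23 → 38
combine B(36), 38 → 74
C's leaf is at depth 4, giving a 4-bit codeword.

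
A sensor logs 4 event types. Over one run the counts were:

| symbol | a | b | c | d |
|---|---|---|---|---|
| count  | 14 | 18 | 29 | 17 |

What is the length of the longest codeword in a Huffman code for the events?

2

Merge the two lowest-weight nodes at each step:
combine a(14), d(17) → 31
combine b(18), c(29) → 47
combine 31, 47 → 78
Maximum depth reached is 2.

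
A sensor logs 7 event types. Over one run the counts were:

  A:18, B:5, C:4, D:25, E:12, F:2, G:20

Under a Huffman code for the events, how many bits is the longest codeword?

5

Merge the two lowest-weight nodes at each step:
F(2) + C(4) → 6
B(5) + 6 → 11
11 + E(12) → 23
A(18) + G(20) → 38
23 + D(25) → 48
38 + 48 → 86
The rarest symbols sit at the bottom; the longest codeword is 5 bits.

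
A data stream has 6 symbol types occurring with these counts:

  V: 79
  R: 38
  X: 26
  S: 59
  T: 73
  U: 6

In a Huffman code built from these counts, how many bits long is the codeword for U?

4

Repeatedly merge the two smallest:
merge U(6) and X(26): 32
merge 32 and R(38): 70
merge S(59) and 70: 129
merge T(73) and V(79): 152
merge 129 and 152: 281
U's leaf is at depth 4, giving a 4-bit codeword.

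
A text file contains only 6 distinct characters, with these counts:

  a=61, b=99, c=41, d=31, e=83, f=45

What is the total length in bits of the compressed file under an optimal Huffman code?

898

Build the Huffman tree bottom-up:
combine d(31), c(41) → 72
combine f(45), a(61) → 106
combine 72, e(83) → 155
combine b(99), 106 → 205
combine 155, 205 → 360
The encoded length is the sum of every internal node's weight: 72 + 106 + 155 + 205 + 360 = 898 bits.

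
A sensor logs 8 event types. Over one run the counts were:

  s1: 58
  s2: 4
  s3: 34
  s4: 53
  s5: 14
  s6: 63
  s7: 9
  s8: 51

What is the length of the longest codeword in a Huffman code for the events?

5

Merge the two lowest-weight nodes at each step:
combine s2(4), s7(9) → 13
combine 13, s5(14) → 27
combine 27, s3(34) → 61
combine s8(51), s4(53) → 104
combine s1(58), 61 → 119
combine s6(63), 104 → 167
combine 119, 167 → 286
The first pair merged (s2, s7) ends up deepest, at depth 5.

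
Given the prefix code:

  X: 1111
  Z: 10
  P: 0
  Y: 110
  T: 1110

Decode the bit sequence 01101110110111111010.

Read left to right; each codeword is recognised as soon as it completes (prefix code):
  0→P | 110→Y | 1110→T | 110→Y | 1111→X | 110→Y | 10→Z
Decoded message: PYTYXYZ

PYTYXYZ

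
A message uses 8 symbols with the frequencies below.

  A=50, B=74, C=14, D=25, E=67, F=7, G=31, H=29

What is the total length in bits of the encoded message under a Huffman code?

Greedily combine the two least-frequent nodes:
F(7) + C(14) → 21
21 + D(25) → 46
H(29) + G(31) → 60
46 + A(50) → 96
60 + E(67) → 127
B(74) + 96 → 170
127 + 170 → 297
Each symbol's bit-cost is frequency × depth; summing gives 817 bits (equivalently 21 + 46 + 60 + 96 + 127 + 170 + 297).

817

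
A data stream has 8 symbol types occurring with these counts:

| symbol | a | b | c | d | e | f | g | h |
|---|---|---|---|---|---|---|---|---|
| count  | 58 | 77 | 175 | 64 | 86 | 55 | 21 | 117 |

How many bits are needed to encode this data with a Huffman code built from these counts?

1860

Merge the two smallest weights repeatedly:
merge g(21) and f(55): 76
merge a(58) and d(64): 122
merge 76 and b(77): 153
merge e(86) and h(117): 203
merge 122 and 153: 275
merge c(175) and 203: 378
merge 275 and 378: 653
Each symbol's bit-cost is frequency × depth; summing gives 1860 bits (equivalently 76 + 122 + 153 + 203 + 275 + 378 + 653).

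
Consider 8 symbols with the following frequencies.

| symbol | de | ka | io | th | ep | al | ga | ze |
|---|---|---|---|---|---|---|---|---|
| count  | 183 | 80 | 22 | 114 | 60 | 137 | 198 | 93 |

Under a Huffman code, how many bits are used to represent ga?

Build the tree from the bottom:
merge io(22) and ep(60): 82
merge ka(80) and 82: 162
merge ze(93) and th(114): 207
merge al(137) and 162: 299
merge de(183) and ga(198): 381
merge 207 and 299: 506
merge 381 and 506: 887
The subtree containing ga is merged 2 times, so code length = 2.

2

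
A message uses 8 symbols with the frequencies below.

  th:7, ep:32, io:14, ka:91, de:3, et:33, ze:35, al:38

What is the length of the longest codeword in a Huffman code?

Merge the two lowest-weight nodes at each step:
merge de(3) and th(7): 10
merge 10 and io(14): 24
merge 24 and ep(32): 56
merge et(33) and ze(35): 68
merge al(38) and 56: 94
merge 68 and ka(91): 159
merge 94 and 159: 253
The first pair merged (de, th) ends up deepest, at depth 5.

5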